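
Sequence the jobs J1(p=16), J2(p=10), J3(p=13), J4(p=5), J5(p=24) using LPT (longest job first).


LPT: sort by longest processing time first
  J5: p=24
  J1: p=16
  J3: p=13
  J2: p=10
  J4: p=5
Order: J5 → J1 → J3 → J2 → J4


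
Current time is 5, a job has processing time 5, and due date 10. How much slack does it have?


Slack = due - current_time - processing
= 10 - 5 - 5
= 0


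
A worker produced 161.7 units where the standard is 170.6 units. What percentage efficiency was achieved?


Efficiency = (actual / standard) × 100
= (161.7 / 170.6) × 100
= 94.8%


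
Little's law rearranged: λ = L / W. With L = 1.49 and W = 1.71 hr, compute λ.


Little's law: L = λW → λ = L / W
= 1.49 / 1.71
= 0.87 per hour


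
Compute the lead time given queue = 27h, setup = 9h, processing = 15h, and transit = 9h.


Lead time = queue + setup + processing + transit
= 27 + 9 + 15 + 9
= 60 hours


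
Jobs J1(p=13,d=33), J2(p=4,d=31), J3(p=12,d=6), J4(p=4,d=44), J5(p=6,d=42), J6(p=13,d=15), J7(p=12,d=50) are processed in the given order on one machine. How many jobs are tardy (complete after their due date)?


Completion vs due date:
  J1: C=13, d=33 → on time
  J2: C=17, d=31 → on time
  J3: C=29, d=6 → TARDY
  J4: C=33, d=44 → on time
  J5: C=39, d=42 → on time
  J6: C=52, d=15 → TARDY
  J7: C=64, d=50 → TARDY
Tardy jobs: J3, J6, J7
Count = 3


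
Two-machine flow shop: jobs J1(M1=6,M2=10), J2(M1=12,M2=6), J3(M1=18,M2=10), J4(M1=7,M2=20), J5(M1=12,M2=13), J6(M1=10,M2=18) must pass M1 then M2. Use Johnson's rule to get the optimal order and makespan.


Johnson's rule:
Group 1 (M1≤M2, sort by M1): ['J1', 'J4', 'J6', 'J5']
Group 2 (M1>M2, sort desc M2): ['J3', 'J2']
Sequence: J1 → J4 → J6 → J5 → J3 → J2
Makespan calculation:
  J1: M1 done=6, M2 done=16
  J4: M1 done=13, M2 done=36
  J6: M1 done=23, M2 done=54
  J5: M1 done=35, M2 done=67
  J3: M1 done=53, M2 done=77
  J2: M1 done=65, M2 done=83
= Sequence: J1 → J4 → J6 → J5 → J3 → J2, Makespan: 83


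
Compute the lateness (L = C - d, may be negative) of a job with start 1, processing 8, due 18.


Completion = 1 + 8 = 9
Lateness = C - d = 9 - 18
= -9


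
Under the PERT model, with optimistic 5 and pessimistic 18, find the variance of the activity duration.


σ² = ((p - o) / 6)² = (p - o)² / 36
= (18 - 5)² / 36
= 13² / 36
= 169 / 36
= 4.6944


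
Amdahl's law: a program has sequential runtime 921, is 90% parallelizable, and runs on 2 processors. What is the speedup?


Amdahl's law: T_p = T × ((1-p) + p/N)
= 921 × ((1-0.9) + 0.9/2)
= 921 × (0.10 + 0.4500)
= 921 × 0.5500
= 506.55
Speedup = 921/506.55
= 1.82×


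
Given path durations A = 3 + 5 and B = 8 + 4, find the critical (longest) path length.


Path A: 3 + 5 = 8
Path B: 8 + 4 = 12
Critical path = longest = max(8, 12)
= 12 (Path B)


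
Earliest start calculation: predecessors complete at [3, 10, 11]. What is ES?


ES = max of all predecessor completion times
Predecessors: [3, 10, 11]
ES = max(3, 10, 11)
= 11


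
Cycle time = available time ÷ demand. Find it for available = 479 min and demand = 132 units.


Cycle time = available time / demand
= 479 / 132
= 3.63 min/unit


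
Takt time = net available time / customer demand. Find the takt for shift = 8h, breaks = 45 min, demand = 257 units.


Available = 8×60 - 45 = 435 min
Takt time = 435 / 257
= 1.69 min/unit


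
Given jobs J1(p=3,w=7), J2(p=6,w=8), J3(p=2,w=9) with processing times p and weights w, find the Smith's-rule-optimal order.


WSPT (Smith's rule): sort by p/w ascending
  J3: p/w = 2/9 = 0.222
  J1: p/w = 3/7 = 0.429
  J2: p/w = 6/8 = 0.750
Order: J3 → J1 → J2


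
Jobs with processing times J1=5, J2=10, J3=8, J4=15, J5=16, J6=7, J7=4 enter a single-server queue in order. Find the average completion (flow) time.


Completion times:
  J1: completes at 5
  J2: completes at 15
  J3: completes at 23
  J4: completes at 38
  J5: completes at 54
  J6: completes at 61
  J7: completes at 65
Sum = 261
Average = 261/7
= 37.29


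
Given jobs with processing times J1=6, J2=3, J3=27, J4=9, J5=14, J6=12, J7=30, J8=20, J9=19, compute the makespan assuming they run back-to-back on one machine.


Sequential makespan: sum all processing times
= 6 + 3 + 27 + 9 + 14 + 12 + 30 + 20 + 19
= 140 time units


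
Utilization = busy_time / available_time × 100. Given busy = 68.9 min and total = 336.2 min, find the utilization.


Utilization = busy / total × 100
= 68.9 / 336.2 × 100
= 20.5%


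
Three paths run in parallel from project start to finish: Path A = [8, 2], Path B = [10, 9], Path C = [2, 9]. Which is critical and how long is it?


Path A: 8 + 2 = 10
Path B: 10 + 9 = 19
Path C: 2 + 9 = 11
Critical path = longest = max(10, 19, 11)
= 19 (Path B)


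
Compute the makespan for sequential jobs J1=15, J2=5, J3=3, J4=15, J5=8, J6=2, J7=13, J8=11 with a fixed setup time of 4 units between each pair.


Makespan = Σ processing + (n-1) × setup
= (15 + 5 + 3 + 15 + 8 + 2 + 13 + 11) + (8-1)×4
= 72 + 28
= 100 time units


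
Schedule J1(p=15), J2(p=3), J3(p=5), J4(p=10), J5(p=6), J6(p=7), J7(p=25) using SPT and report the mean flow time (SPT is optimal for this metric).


SPT order: J2 → J3 → J5 → J6 → J4 → J1 → J7
Completion times:
  J2: C=3
  J3: C=8
  J5: C=14
  J6: C=21
  J4: C=31
  J1: C=46
  J7: C=71
Sum = 194, n = 7
Mean flow = 194/7
= 27.71


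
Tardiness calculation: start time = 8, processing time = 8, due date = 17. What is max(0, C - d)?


Completion = start + processing = 8 + 8 = 16
Tardiness = max(0, C - d) = max(0, 16 - 17)
= max(0, -1)
= 0


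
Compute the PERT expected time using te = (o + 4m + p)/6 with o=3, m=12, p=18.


te = (o + 4m + p) / 6
= (3 + 4×12 + 18) / 6
= (3 + 48 + 18) / 6
= 69 / 6
= 11.50


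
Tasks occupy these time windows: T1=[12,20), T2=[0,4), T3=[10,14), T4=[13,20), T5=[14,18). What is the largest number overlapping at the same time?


Check each time point for overlaps:
  t=13: 3 tasks active (T1, T3, T4)
Max concurrent = 3


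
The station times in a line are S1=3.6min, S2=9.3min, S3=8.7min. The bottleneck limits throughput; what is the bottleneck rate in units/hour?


Bottleneck = longest station time
Station times: [3.6, 9.3, 8.7]
Max = 9.3 min
Rate = 60 / 9.3
= 6.45 units/hour (bottleneck: 9.3min)


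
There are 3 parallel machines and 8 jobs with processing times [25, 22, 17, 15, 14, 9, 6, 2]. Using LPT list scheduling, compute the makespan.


Jobs (LPT sorted): [25, 22, 17, 15, 14, 9, 6, 2]
Machines: 3
  J=25 → Machine 1 (load: 0+25=25)
  J=22 → Machine 2 (load: 0+22=22)
  J=17 → Machine 3 (load: 0+17=17)
  J=15 → Machine 3 (load: 17+15=32)
  J=14 → Machine 2 (load: 22+14=36)
  J=9 → Machine 1 (load: 25+9=34)
  J=6 → Machine 3 (load: 32+6=38)
  J=2 → Machine 1 (load: 34+2=36)
Machine loads: [36, 36, 38]
Makespan = max = 38 time units


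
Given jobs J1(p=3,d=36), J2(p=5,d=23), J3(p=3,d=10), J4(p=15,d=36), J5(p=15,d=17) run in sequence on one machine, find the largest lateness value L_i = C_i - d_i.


Lateness per job (L = C - d):
  J1: C=3, d=36, L=-33
  J2: C=8, d=23, L=-15
  J3: C=11, d=10, L=1
  J4: C=26, d=36, L=-10
  J5: C=41, d=17, L=24
Lmax = max(-33, -15, 1, -10, 24)
= 24


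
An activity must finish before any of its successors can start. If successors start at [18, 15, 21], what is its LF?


LF = min of all successor start times
Successors start at: [18, 15, 21]
LF = min(18, 15, 21)
= 15


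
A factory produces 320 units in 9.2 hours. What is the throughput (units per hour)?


Throughput = units / time
= 320 / 9.2
= 34.8 units/hour


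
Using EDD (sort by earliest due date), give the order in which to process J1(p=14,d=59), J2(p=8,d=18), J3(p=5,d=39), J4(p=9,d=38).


EDD: sort by earliest due date
  J2: d=18, p=8
  J4: d=38, p=9
  J3: d=39, p=5
  J1: d=59, p=14
Order: J2 → J4 → J3 → J1


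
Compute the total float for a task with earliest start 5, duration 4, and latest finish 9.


EF = ES + duration = 5 + 4 = 9
LS = LF - duration = 9 - 4 = 5
Total Float = LF - EF = 9 - 9
(or LS - ES = 5 - 5)
= 0


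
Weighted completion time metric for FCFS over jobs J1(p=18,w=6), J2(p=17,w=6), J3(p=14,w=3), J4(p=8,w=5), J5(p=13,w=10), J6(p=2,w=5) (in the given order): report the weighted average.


Completion times:
  J1: C=18, w×C=6×18=108
  J2: C=35, w×C=6×35=210
  J3: C=49, w×C=3×49=147
  J4: C=57, w×C=5×57=285
  J5: C=70, w×C=10×70=700
  J6: C=72, w×C=5×72=360
Sum w×C = 1810
Sum w = 35
Weighted avg = 1810/35
= 51.71


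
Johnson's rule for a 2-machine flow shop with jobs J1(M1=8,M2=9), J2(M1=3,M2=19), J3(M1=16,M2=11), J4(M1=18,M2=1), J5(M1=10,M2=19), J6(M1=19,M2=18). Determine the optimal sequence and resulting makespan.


Johnson's rule:
Group 1 (M1≤M2, sort by M1): ['J2', 'J1', 'J5']
Group 2 (M1>M2, sort desc M2): ['J6', 'J3', 'J4']
Sequence: J2 → J1 → J5 → J6 → J3 → J4
Makespan calculation:
  J2: M1 done=3, M2 done=22
  J1: M1 done=11, M2 done=31
  J5: M1 done=21, M2 done=50
  J6: M1 done=40, M2 done=68
  J3: M1 done=56, M2 done=79
  J4: M1 done=74, M2 done=80
= Sequence: J2 → J1 → J5 → J6 → J3 → J4, Makespan: 80


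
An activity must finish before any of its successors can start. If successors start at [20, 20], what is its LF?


LF = min of all successor start times
Successors start at: [20, 20]
LF = min(20, 20)
= 20


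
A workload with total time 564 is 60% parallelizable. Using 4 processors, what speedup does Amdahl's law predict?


Amdahl's law: T_p = T × ((1-p) + p/N)
= 564 × ((1-0.6) + 0.6/4)
= 564 × (0.40 + 0.1500)
= 564 × 0.5500
= 310.20
Speedup = 564/310.20
= 1.82×


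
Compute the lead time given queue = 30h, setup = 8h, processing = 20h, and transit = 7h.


Lead time = queue + setup + processing + transit
= 30 + 8 + 20 + 7
= 65 hours


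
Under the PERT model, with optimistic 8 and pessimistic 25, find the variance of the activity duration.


σ² = ((p - o) / 6)² = (p - o)² / 36
= (25 - 8)² / 36
= 17² / 36
= 289 / 36
= 8.0278


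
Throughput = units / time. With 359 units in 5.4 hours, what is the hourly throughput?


Throughput = units / time
= 359 / 5.4
= 66.5 units/hour


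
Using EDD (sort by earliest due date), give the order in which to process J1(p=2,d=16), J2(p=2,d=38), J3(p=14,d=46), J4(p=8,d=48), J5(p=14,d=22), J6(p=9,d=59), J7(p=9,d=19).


EDD: sort by earliest due date
  J1: d=16, p=2
  J7: d=19, p=9
  J5: d=22, p=14
  J2: d=38, p=2
  J3: d=46, p=14
  J4: d=48, p=8
  J6: d=59, p=9
Order: J1 → J7 → J5 → J2 → J3 → J4 → J6


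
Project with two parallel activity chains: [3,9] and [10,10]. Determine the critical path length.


Path A: 3 + 9 = 12
Path B: 10 + 10 = 20
Critical path = longest = max(12, 20)
= 20 (Path B)


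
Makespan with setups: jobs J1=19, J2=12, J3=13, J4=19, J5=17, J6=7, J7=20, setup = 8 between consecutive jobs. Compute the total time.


Makespan = Σ processing + (n-1) × setup
= (19 + 12 + 13 + 19 + 17 + 7 + 20) + (7-1)×8
= 107 + 48
= 155 time units


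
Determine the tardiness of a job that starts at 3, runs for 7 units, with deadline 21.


Completion = start + processing = 3 + 7 = 10
Tardiness = max(0, C - d) = max(0, 10 - 21)
= max(0, -11)
= 0


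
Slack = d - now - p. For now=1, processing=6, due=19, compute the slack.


Slack = due - current_time - processing
= 19 - 1 - 6
= 12


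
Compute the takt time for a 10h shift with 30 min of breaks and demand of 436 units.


Available = 10×60 - 30 = 570 min
Takt time = 570 / 436
= 1.31 min/unit


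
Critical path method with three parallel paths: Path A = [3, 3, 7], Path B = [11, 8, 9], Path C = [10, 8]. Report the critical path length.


Path A: 3 + 3 + 7 = 13
Path B: 11 + 8 + 9 = 28
Path C: 10 + 8 = 18
Critical path = longest = max(13, 28, 18)
= 28 (Path B)


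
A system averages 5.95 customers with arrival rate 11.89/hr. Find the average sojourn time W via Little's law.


Little's law: L = λW → W = L / λ
= 5.95 / 11.89
= 0.50 hours


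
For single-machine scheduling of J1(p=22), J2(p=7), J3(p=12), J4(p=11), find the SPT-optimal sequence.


SPT: sort by shortest processing time
  J2: p=7
  J4: p=11
  J3: p=12
  J1: p=22
Order: J2 → J4 → J3 → J1


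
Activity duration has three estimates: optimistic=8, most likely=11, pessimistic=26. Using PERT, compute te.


te = (o + 4m + p) / 6
= (8 + 4×11 + 26) / 6
= (8 + 44 + 26) / 6
= 78 / 6
= 13.00


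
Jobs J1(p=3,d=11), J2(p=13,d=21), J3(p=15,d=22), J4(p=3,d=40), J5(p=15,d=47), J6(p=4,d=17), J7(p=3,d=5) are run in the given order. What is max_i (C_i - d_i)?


Lateness per job (L = C - d):
  J1: C=3, d=11, L=-8
  J2: C=16, d=21, L=-5
  J3: C=31, d=22, L=9
  J4: C=34, d=40, L=-6
  J5: C=49, d=47, L=2
  J6: C=53, d=17, L=36
  J7: C=56, d=5, L=51
Lmax = max(-8, -5, 9, -6, 2, 36, 51)
= 51


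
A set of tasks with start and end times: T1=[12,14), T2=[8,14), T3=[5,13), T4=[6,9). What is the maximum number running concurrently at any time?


Check each time point for overlaps:
  t=8: 3 tasks active (T2, T3, T4)
Max concurrent = 3


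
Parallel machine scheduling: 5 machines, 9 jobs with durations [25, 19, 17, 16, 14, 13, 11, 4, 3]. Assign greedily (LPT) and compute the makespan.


Jobs (LPT sorted): [25, 19, 17, 16, 14, 13, 11, 4, 3]
Machines: 5
  J=25 → Machine 1 (load: 0+25=25)
  J=19 → Machine 2 (load: 0+19=19)
  J=17 → Machine 3 (load: 0+17=17)
  J=16 → Machine 4 (load: 0+16=16)
  J=14 → Machine 5 (load: 0+14=14)
  J=13 → Machine 5 (load: 14+13=27)
  J=11 → Machine 4 (load: 16+11=27)
  J=4 → Machine 3 (load: 17+4=21)
  J=3 → Machine 2 (load: 19+3=22)
Machine loads: [25, 22, 21, 27, 27]
Makespan = max = 27 time units


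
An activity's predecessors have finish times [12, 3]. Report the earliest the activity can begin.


ES = max of all predecessor completion times
Predecessors: [12, 3]
ES = max(12, 3)
= 12


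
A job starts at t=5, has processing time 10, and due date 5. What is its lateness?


Completion = 5 + 10 = 15
Lateness = C - d = 15 - 5
= 10


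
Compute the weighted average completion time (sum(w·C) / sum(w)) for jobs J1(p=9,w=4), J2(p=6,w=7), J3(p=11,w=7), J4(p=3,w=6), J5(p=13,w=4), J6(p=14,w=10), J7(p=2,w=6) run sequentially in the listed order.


Completion times:
  J1: C=9, w×C=4×9=36
  J2: C=15, w×C=7×15=105
  J3: C=26, w×C=7×26=182
  J4: C=29, w×C=6×29=174
  J5: C=42, w×C=4×42=168
  J6: C=56, w×C=10×56=560
  J7: C=58, w×C=6×58=348
Sum w×C = 1573
Sum w = 44
Weighted avg = 1573/44
= 35.75


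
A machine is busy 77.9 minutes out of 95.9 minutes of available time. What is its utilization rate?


Utilization = busy / total × 100
= 77.9 / 95.9 × 100
= 81.2%


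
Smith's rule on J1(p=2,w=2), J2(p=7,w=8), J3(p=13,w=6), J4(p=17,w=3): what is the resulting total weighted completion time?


WSPT order (by p/w): J2 → J1 → J3 → J4
  J2: C=7, w·C=8×7=56
  J1: C=9, w·C=2×9=18
  J3: C=22, w·C=6×22=132
  J4: C=39, w·C=3×39=117
Σ w·C = 323
= 323


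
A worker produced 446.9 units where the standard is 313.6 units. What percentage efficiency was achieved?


Efficiency = (actual / standard) × 100
= (446.9 / 313.6) × 100
= 142.5%


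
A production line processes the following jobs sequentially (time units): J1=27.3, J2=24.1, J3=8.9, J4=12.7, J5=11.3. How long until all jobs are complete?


Sequential makespan: sum all processing times
= 27.3 + 24.1 + 8.9 + 12.7 + 11.3
= 84.3 time units


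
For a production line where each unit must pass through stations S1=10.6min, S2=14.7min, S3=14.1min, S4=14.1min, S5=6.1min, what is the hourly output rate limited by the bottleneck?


Bottleneck = longest station time
Station times: [10.6, 14.7, 14.1, 14.1, 6.1]
Max = 14.7 min
Rate = 60 / 14.7
= 4.08 units/hour (bottleneck: 14.7min)


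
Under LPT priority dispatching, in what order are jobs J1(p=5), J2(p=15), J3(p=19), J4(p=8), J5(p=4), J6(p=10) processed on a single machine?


LPT: sort by longest processing time first
  J3: p=19
  J2: p=15
  J6: p=10
  J4: p=8
  J1: p=5
  J5: p=4
Order: J3 → J2 → J6 → J4 → J1 → J5


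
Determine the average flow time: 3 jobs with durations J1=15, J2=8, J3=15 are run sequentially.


Completion times:
  J1: completes at 15
  J2: completes at 23
  J3: completes at 38
Sum = 76
Average = 76/3
= 25.33


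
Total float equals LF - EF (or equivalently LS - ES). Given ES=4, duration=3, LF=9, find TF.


EF = ES + duration = 4 + 3 = 7
LS = LF - duration = 9 - 3 = 6
Total Float = LF - EF = 9 - 7
(or LS - ES = 6 - 4)
= 2


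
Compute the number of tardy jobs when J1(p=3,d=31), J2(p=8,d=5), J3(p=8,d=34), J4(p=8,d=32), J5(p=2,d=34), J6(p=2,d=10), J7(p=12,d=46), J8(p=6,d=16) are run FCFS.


Completion vs due date:
  J1: C=3, d=31 → on time
  J2: C=11, d=5 → TARDY
  J3: C=19, d=34 → on time
  J4: C=27, d=32 → on time
  J5: C=29, d=34 → on time
  J6: C=31, d=10 → TARDY
  J7: C=43, d=46 → on time
  J8: C=49, d=16 → TARDY
Tardy jobs: J2, J6, J8
Count = 3


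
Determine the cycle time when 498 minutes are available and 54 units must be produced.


Cycle time = available time / demand
= 498 / 54
= 9.22 min/unit


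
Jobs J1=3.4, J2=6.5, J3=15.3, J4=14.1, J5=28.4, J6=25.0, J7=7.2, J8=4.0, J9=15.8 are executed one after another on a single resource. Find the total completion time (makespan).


Sequential makespan: sum all processing times
= 3.4 + 6.5 + 15.3 + 14.1 + 28.4 + 25.0 + 7.2 + 4.0 + 15.8
= 119.7 time units


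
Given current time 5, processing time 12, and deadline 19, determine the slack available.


Slack = due - current_time - processing
= 19 - 5 - 12
= 2


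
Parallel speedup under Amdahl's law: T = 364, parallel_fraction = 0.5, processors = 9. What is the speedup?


Amdahl's law: T_p = T × ((1-p) + p/N)
= 364 × ((1-0.5) + 0.5/9)
= 364 × (0.50 + 0.0556)
= 364 × 0.5556
= 202.22
Speedup = 364/202.22
= 1.80×


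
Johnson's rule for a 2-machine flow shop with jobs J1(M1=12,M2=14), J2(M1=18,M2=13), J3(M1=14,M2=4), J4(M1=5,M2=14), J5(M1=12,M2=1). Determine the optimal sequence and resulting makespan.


Johnson's rule:
Group 1 (M1≤M2, sort by M1): ['J4', 'J1']
Group 2 (M1>M2, sort desc M2): ['J2', 'J3', 'J5']
Sequence: J4 → J1 → J2 → J3 → J5
Makespan calculation:
  J4: M1 done=5, M2 done=19
  J1: M1 done=17, M2 done=33
  J2: M1 done=35, M2 done=48
  J3: M1 done=49, M2 done=53
  J5: M1 done=61, M2 done=62
= Sequence: J4 → J1 → J2 → J3 → J5, Makespan: 62


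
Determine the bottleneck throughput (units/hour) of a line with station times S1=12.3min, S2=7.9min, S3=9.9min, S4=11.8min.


Bottleneck = longest station time
Station times: [12.3, 7.9, 9.9, 11.8]
Max = 12.3 min
Rate = 60 / 12.3
= 4.88 units/hour (bottleneck: 12.3min)


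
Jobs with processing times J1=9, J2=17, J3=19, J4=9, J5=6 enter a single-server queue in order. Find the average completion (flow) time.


Completion times:
  J1: completes at 9
  J2: completes at 26
  J3: completes at 45
  J4: completes at 54
  J5: completes at 60
Sum = 194
Average = 194/5
= 38.80


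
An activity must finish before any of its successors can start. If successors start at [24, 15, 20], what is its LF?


LF = min of all successor start times
Successors start at: [24, 15, 20]
LF = min(24, 15, 20)
= 15


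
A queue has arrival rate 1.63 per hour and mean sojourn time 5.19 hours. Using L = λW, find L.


Little's law: L = λ × W
= 1.63 × 5.19
= 8.46


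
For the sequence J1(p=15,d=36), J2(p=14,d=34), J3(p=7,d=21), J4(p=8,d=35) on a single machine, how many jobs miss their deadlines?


Completion vs due date:
  J1: C=15, d=36 → on time
  J2: C=29, d=34 → on time
  J3: C=36, d=21 → TARDY
  J4: C=44, d=35 → TARDY
Tardy jobs: J3, J4
Count = 2


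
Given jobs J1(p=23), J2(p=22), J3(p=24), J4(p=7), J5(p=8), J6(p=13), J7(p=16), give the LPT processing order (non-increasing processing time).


LPT: sort by longest processing time first
  J3: p=24
  J1: p=23
  J2: p=22
  J7: p=16
  J6: p=13
  J5: p=8
  J4: p=7
Order: J3 → J1 → J2 → J7 → J6 → J5 → J4


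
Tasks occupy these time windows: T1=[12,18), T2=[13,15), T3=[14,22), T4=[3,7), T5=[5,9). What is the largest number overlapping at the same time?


Check each time point for overlaps:
  t=14: 3 tasks active (T1, T2, T3)
Max concurrent = 3


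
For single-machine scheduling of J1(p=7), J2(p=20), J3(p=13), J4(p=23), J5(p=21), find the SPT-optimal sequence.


SPT: sort by shortest processing time
  J1: p=7
  J3: p=13
  J2: p=20
  J5: p=21
  J4: p=23
Order: J1 → J3 → J2 → J5 → J4


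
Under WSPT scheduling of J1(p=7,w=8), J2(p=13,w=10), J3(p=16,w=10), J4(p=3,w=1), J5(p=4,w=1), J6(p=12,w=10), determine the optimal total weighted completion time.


WSPT order (by p/w): J1 → J6 → J2 → J3 → J4 → J5
  J1: C=7, w·C=8×7=56
  J6: C=19, w·C=10×19=190
  J2: C=32, w·C=10×32=320
  J3: C=48, w·C=10×48=480
  J4: C=51, w·C=1×51=51
  J5: C=55, w·C=1×55=55
Σ w·C = 1152
= 1152


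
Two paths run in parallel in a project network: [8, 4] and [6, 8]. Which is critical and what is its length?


Path A: 8 + 4 = 12
Path B: 6 + 8 = 14
Critical path = longest = max(12, 14)
= 14 (Path B)


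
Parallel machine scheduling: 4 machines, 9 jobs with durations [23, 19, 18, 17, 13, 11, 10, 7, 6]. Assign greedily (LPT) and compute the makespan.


Jobs (LPT sorted): [23, 19, 18, 17, 13, 11, 10, 7, 6]
Machines: 4
  J=23 → Machine 1 (load: 0+23=23)
  J=19 → Machine 2 (load: 0+19=19)
  J=18 → Machine 3 (load: 0+18=18)
  J=17 → Machine 4 (load: 0+17=17)
  J=13 → Machine 4 (load: 17+13=30)
  J=11 → Machine 3 (load: 18+11=29)
  J=10 → Machine 2 (load: 19+10=29)
  J=7 → Machine 1 (load: 23+7=30)
  J=6 → Machine 2 (load: 29+6=35)
Machine loads: [30, 35, 29, 30]
Makespan = max = 35 time units


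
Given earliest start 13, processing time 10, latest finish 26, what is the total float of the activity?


EF = ES + duration = 13 + 10 = 23
LS = LF - duration = 26 - 10 = 16
Total Float = LF - EF = 26 - 23
(or LS - ES = 16 - 13)
= 3


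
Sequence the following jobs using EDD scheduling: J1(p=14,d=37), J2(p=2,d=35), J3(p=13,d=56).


EDD: sort by earliest due date
  J2: d=35, p=2
  J1: d=37, p=14
  J3: d=56, p=13
Order: J2 → J1 → J3


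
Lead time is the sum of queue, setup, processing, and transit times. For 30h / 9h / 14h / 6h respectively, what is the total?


Lead time = queue + setup + processing + transit
= 30 + 9 + 14 + 6
= 59 hours


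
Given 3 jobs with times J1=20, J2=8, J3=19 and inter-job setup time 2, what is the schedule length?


Makespan = Σ processing + (n-1) × setup
= (20 + 8 + 19) + (3-1)×2
= 47 + 4
= 51 time units


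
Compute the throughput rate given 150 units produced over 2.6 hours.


Throughput = units / time
= 150 / 2.6
= 57.7 units/hour


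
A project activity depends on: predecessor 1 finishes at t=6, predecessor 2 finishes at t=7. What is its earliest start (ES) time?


ES = max of all predecessor completion times
Predecessors: [6, 7]
ES = max(6, 7)
= 7


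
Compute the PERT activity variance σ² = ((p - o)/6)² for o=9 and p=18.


σ² = ((p - o) / 6)² = (p - o)² / 36
= (18 - 9)² / 36
= 9² / 36
= 81 / 36
= 2.2500


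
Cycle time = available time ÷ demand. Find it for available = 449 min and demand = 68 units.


Cycle time = available time / demand
= 449 / 68
= 6.60 min/unit


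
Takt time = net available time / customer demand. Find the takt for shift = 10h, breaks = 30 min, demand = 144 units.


Available = 10×60 - 30 = 570 min
Takt time = 570 / 144
= 3.96 min/unit


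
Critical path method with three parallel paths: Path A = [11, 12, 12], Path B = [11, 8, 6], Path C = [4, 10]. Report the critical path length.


Path A: 11 + 12 + 12 = 35
Path B: 11 + 8 + 6 = 25
Path C: 4 + 10 = 14
Critical path = longest = max(35, 25, 14)
= 35 (Path A)


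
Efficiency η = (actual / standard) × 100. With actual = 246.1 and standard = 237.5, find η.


Efficiency = (actual / standard) × 100
= (246.1 / 237.5) × 100
= 103.6%


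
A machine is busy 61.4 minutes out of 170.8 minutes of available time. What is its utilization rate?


Utilization = busy / total × 100
= 61.4 / 170.8 × 100
= 35.9%


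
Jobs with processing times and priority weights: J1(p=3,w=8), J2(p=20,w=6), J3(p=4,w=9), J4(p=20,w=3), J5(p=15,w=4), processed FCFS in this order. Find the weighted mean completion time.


Completion times:
  J1: C=3, w×C=8×3=24
  J2: C=23, w×C=6×23=138
  J3: C=27, w×C=9×27=243
  J4: C=47, w×C=3×47=141
  J5: C=62, w×C=4×62=248
Sum w×C = 794
Sum w = 30
Weighted avg = 794/30
= 26.47


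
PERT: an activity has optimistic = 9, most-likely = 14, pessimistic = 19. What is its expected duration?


te = (o + 4m + p) / 6
= (9 + 4×14 + 19) / 6
= (9 + 56 + 19) / 6
= 84 / 6
= 14.00


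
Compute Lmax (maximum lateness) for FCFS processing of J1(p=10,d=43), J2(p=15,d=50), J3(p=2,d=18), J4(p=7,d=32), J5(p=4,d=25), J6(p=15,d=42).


Lateness per job (L = C - d):
  J1: C=10, d=43, L=-33
  J2: C=25, d=50, L=-25
  J3: C=27, d=18, L=9
  J4: C=34, d=32, L=2
  J5: C=38, d=25, L=13
  J6: C=53, d=42, L=11
Lmax = max(-33, -25, 9, 2, 13, 11)
= 13


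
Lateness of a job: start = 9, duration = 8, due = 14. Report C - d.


Completion = 9 + 8 = 17
Lateness = C - d = 17 - 14
= 3


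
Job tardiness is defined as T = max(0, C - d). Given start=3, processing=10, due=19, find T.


Completion = start + processing = 3 + 10 = 13
Tardiness = max(0, C - d) = max(0, 13 - 19)
= max(0, -6)
= 0


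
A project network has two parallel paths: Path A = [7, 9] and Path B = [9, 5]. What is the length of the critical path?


Path A: 7 + 9 = 16
Path B: 9 + 5 = 14
Critical path = longest = max(16, 14)
= 16 (Path A)


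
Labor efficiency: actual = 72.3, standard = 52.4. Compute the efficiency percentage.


Efficiency = (actual / standard) × 100
= (72.3 / 52.4) × 100
= 138.0%


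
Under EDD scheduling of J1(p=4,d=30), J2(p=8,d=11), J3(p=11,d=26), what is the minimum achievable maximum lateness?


EDD order: J2 → J3 → J1
Completion and lateness:
  J2: C=8, d=11, L=8-11=-3
  J3: C=19, d=26, L=19-26=-7
  J1: C=23, d=30, L=23-30=-7
Lmax = max(-3, -7, -7)
= -3


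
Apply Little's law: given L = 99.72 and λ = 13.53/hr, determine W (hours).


Little's law: L = λW → W = L / λ
= 99.72 / 13.53
= 7.37 hours


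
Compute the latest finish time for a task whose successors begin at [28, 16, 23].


LF = min of all successor start times
Successors start at: [28, 16, 23]
LF = min(28, 16, 23)
= 16


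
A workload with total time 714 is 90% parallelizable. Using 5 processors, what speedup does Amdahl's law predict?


Amdahl's law: T_p = T × ((1-p) + p/N)
= 714 × ((1-0.9) + 0.9/5)
= 714 × (0.10 + 0.1800)
= 714 × 0.2800
= 199.92
Speedup = 714/199.92
= 3.57×


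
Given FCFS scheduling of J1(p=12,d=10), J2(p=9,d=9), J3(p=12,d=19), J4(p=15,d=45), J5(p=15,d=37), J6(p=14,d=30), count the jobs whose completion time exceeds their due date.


Completion vs due date:
  J1: C=12, d=10 → TARDY
  J2: C=21, d=9 → TARDY
  J3: C=33, d=19 → TARDY
  J4: C=48, d=45 → TARDY
  J5: C=63, d=37 → TARDY
  J6: C=77, d=30 → TARDY
Tardy jobs: J1, J2, J3, J4, J5, J6
Count = 6


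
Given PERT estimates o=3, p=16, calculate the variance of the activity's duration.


σ² = ((p - o) / 6)² = (p - o)² / 36
= (16 - 3)² / 36
= 13² / 36
= 169 / 36
= 4.6944


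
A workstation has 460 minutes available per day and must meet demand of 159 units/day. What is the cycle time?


Cycle time = available time / demand
= 460 / 159
= 2.89 min/unit


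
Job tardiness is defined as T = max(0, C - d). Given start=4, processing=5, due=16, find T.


Completion = start + processing = 4 + 5 = 9
Tardiness = max(0, C - d) = max(0, 9 - 16)
= max(0, -7)
= 0


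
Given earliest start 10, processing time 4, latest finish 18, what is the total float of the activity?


EF = ES + duration = 10 + 4 = 14
LS = LF - duration = 18 - 4 = 14
Total Float = LF - EF = 18 - 14
(or LS - ES = 14 - 10)
= 4


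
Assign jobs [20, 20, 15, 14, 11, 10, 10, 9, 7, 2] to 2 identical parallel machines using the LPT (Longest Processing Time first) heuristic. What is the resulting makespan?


Jobs (LPT sorted): [20, 20, 15, 14, 11, 10, 10, 9, 7, 2]
Machines: 2
  J=20 → Machine 1 (load: 0+20=20)
  J=20 → Machine 2 (load: 0+20=20)
  J=15 → Machine 1 (load: 20+15=35)
  J=14 → Machine 2 (load: 20+14=34)
  J=11 → Machine 2 (load: 34+11=45)
  J=10 → Machine 1 (load: 35+10=45)
  J=10 → Machine 1 (load: 45+10=55)
  J=9 → Machine 2 (load: 45+9=54)
  J=7 → Machine 2 (load: 54+7=61)
  J=2 → Machine 1 (load: 55+2=57)
Machine loads: [57, 61]
Makespan = max = 61 time units


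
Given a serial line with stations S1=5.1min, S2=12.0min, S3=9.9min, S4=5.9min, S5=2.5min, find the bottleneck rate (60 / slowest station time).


Bottleneck = longest station time
Station times: [5.1, 12.0, 9.9, 5.9, 2.5]
Max = 12.0 min
Rate = 60 / 12.0
= 5.00 units/hour (bottleneck: 12.0min)


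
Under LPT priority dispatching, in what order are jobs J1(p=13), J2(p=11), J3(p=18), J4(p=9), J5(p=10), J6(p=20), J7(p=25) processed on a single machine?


LPT: sort by longest processing time first
  J7: p=25
  J6: p=20
  J3: p=18
  J1: p=13
  J2: p=11
  J5: p=10
  J4: p=9
Order: J7 → J6 → J3 → J1 → J2 → J5 → J4


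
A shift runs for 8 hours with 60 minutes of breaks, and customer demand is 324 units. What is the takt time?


Available = 8×60 - 60 = 420 min
Takt time = 420 / 324
= 1.30 min/unit


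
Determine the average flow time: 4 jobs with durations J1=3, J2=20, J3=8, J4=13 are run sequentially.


Completion times:
  J1: completes at 3
  J2: completes at 23
  J3: completes at 31
  J4: completes at 44
Sum = 101
Average = 101/4
= 25.25


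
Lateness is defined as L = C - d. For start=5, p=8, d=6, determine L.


Completion = 5 + 8 = 13
Lateness = C - d = 13 - 6
= 7


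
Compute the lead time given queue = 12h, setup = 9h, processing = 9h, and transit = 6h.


Lead time = queue + setup + processing + transit
= 12 + 9 + 9 + 6
= 36 hours


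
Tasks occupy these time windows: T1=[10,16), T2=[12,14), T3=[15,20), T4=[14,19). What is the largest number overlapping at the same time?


Check each time point for overlaps:
  t=15: 3 tasks active (T1, T3, T4)
Max concurrent = 3


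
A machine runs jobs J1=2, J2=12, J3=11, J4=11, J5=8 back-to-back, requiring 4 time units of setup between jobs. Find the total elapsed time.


Makespan = Σ processing + (n-1) × setup
= (2 + 12 + 11 + 11 + 8) + (5-1)×4
= 44 + 16
= 60 time units


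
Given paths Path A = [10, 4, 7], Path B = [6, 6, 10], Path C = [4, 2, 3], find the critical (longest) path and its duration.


Path A: 10 + 4 + 7 = 21
Path B: 6 + 6 + 10 = 22
Path C: 4 + 2 + 3 = 9
Critical path = longest = max(21, 22, 9)
= 22 (Path B)


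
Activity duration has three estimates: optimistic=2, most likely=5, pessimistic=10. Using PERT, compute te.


te = (o + 4m + p) / 6
= (2 + 4×5 + 10) / 6
= (2 + 20 + 10) / 6
= 32 / 6
= 5.33


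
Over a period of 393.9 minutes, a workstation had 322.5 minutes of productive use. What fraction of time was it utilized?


Utilization = busy / total × 100
= 322.5 / 393.9 × 100
= 81.9%


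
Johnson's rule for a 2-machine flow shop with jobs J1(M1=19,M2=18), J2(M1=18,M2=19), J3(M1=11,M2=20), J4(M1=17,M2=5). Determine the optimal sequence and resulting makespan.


Johnson's rule:
Group 1 (M1≤M2, sort by M1): ['J3', 'J2']
Group 2 (M1>M2, sort desc M2): ['J1', 'J4']
Sequence: J3 → J2 → J1 → J4
Makespan calculation:
  J3: M1 done=11, M2 done=31
  J2: M1 done=29, M2 done=50
  J1: M1 done=48, M2 done=68
  J4: M1 done=65, M2 done=73
= Sequence: J3 → J2 → J1 → J4, Makespan: 73


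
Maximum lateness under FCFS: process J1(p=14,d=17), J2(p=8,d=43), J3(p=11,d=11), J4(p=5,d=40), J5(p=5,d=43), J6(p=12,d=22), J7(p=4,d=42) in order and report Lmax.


Lateness per job (L = C - d):
  J1: C=14, d=17, L=-3
  J2: C=22, d=43, L=-21
  J3: C=33, d=11, L=22
  J4: C=38, d=40, L=-2
  J5: C=43, d=43, L=0
  J6: C=55, d=22, L=33
  J7: C=59, d=42, L=17
Lmax = max(-3, -21, 22, -2, 0, 33, 17)
= 33


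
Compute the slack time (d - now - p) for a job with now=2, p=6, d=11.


Slack = due - current_time - processing
= 11 - 2 - 6
= 3


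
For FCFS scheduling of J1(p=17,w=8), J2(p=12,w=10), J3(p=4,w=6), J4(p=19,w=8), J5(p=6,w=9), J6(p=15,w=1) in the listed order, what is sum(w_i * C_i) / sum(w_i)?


Completion times:
  J1: C=17, w×C=8×17=136
  J2: C=29, w×C=10×29=290
  J3: C=33, w×C=6×33=198
  J4: C=52, w×C=8×52=416
  J5: C=58, w×C=9×58=522
  J6: C=73, w×C=1×73=73
Sum w×C = 1635
Sum w = 42
Weighted avg = 1635/42
= 38.93


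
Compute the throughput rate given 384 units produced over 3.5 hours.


Throughput = units / time
= 384 / 3.5
= 109.7 units/hour


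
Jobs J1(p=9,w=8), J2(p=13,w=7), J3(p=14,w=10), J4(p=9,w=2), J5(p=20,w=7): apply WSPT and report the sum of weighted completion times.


WSPT order (by p/w): J1 → J3 → J2 → J5 → J4
  J1: C=9, w·C=8×9=72
  J3: C=23, w·C=10×23=230
  J2: C=36, w·C=7×36=252
  J5: C=56, w·C=7×56=392
  J4: C=65, w·C=2×65=130
Σ w·C = 1076
= 1076


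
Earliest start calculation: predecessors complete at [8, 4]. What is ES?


ES = max of all predecessor completion times
Predecessors: [8, 4]
ES = max(8, 4)
= 8


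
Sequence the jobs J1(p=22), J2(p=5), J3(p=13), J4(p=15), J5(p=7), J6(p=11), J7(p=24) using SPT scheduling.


SPT: sort by shortest processing time
  J2: p=5
  J5: p=7
  J6: p=11
  J3: p=13
  J4: p=15
  J1: p=22
  J7: p=24
Order: J2 → J5 → J6 → J3 → J4 → J1 → J7


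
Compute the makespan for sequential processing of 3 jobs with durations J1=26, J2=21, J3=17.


Sequential makespan: sum all processing times
= 26 + 21 + 17
= 64 time units


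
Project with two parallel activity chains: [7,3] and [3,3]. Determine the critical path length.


Path A: 7 + 3 = 10
Path B: 3 + 3 = 6
Critical path = longest = max(10, 6)
= 10 (Path A)


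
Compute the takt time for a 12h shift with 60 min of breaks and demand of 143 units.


Available = 12×60 - 60 = 660 min
Takt time = 660 / 143
= 4.62 min/unit


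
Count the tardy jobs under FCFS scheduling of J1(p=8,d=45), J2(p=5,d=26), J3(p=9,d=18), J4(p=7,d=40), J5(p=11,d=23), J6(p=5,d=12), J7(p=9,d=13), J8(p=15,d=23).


Completion vs due date:
  J1: C=8, d=45 → on time
  J2: C=13, d=26 → on time
  J3: C=22, d=18 → TARDY
  J4: C=29, d=40 → on time
  J5: C=40, d=23 → TARDY
  J6: C=45, d=12 → TARDY
  J7: C=54, d=13 → TARDY
  J8: C=69, d=23 → TARDY
Tardy jobs: J3, J5, J6, J7, J8
Count = 5


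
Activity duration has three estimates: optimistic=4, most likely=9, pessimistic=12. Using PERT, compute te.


te = (o + 4m + p) / 6
= (4 + 4×9 + 12) / 6
= (4 + 36 + 12) / 6
= 52 / 6
= 8.67


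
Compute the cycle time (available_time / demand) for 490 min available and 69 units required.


Cycle time = available time / demand
= 490 / 69
= 7.10 min/unit


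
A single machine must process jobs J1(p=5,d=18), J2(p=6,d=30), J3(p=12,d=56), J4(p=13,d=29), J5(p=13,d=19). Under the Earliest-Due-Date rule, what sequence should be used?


EDD: sort by earliest due date
  J1: d=18, p=5
  J5: d=19, p=13
  J4: d=29, p=13
  J2: d=30, p=6
  J3: d=56, p=12
Order: J1 → J5 → J4 → J2 → J3


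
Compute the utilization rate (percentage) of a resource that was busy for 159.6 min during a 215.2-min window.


Utilization = busy / total × 100
= 159.6 / 215.2 × 100
= 74.2%


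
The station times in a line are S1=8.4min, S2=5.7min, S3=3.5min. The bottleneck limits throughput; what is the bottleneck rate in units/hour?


Bottleneck = longest station time
Station times: [8.4, 5.7, 3.5]
Max = 8.4 min
Rate = 60 / 8.4
= 7.14 units/hour (bottleneck: 8.4min)


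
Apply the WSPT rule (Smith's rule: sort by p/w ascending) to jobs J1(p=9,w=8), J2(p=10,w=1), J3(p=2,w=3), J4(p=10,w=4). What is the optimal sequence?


WSPT (Smith's rule): sort by p/w ascending
  J3: p/w = 2/3 = 0.667
  J1: p/w = 9/8 = 1.125
  J4: p/w = 10/4 = 2.500
  J2: p/w = 10/1 = 10.000
Order: J3 → J1 → J4 → J2


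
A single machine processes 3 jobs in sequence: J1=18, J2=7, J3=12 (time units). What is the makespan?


Sequential makespan: sum all processing times
= 18 + 7 + 12
= 37 time units


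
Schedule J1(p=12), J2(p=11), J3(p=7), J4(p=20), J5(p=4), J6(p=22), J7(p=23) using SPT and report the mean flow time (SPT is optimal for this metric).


SPT order: J5 → J3 → J2 → J1 → J4 → J6 → J7
Completion times:
  J5: C=4
  J3: C=11
  J2: C=22
  J1: C=34
  J4: C=54
  J6: C=76
  J7: C=99
Sum = 300, n = 7
Mean flow = 300/7
= 42.86


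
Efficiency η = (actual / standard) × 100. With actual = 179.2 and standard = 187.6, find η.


Efficiency = (actual / standard) × 100
= (179.2 / 187.6) × 100
= 95.5%


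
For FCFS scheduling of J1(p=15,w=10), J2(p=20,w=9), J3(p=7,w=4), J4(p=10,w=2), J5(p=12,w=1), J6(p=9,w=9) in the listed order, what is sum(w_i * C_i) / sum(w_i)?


Completion times:
  J1: C=15, w×C=10×15=150
  J2: C=35, w×C=9×35=315
  J3: C=42, w×C=4×42=168
  J4: C=52, w×C=2×52=104
  J5: C=64, w×C=1×64=64
  J6: C=73, w×C=9×73=657
Sum w×C = 1458
Sum w = 35
Weighted avg = 1458/35
= 41.66


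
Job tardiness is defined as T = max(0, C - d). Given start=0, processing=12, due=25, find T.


Completion = start + processing = 0 + 12 = 12
Tardiness = max(0, C - d) = max(0, 12 - 25)
= max(0, -13)
= 0


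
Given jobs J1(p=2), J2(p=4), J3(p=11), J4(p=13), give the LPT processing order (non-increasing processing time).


LPT: sort by longest processing time first
  J4: p=13
  J3: p=11
  J2: p=4
  J1: p=2
Order: J4 → J3 → J2 → J1


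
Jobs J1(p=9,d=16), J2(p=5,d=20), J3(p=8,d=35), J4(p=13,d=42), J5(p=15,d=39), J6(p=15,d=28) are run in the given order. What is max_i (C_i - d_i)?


Lateness per job (L = C - d):
  J1: C=9, d=16, L=-7
  J2: C=14, d=20, L=-6
  J3: C=22, d=35, L=-13
  J4: C=35, d=42, L=-7
  J5: C=50, d=39, L=11
  J6: C=65, d=28, L=37
Lmax = max(-7, -6, -13, -7, 11, 37)
= 37


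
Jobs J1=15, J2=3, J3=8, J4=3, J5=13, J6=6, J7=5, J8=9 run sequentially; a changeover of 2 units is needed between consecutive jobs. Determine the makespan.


Makespan = Σ processing + (n-1) × setup
= (15 + 3 + 8 + 3 + 13 + 6 + 5 + 9) + (8-1)×2
= 62 + 14
= 76 time units


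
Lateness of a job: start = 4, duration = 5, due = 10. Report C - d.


Completion = 4 + 5 = 9
Lateness = C - d = 9 - 10
= -1


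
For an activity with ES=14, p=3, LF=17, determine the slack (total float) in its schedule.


EF = ES + duration = 14 + 3 = 17
LS = LF - duration = 17 - 3 = 14
Total Float = LF - EF = 17 - 17
(or LS - ES = 14 - 14)
= 0


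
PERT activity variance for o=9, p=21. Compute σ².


σ² = ((p - o) / 6)² = (p - o)² / 36
= (21 - 9)² / 36
= 12² / 36
= 144 / 36
= 4.0000


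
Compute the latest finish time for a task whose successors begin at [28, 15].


LF = min of all successor start times
Successors start at: [28, 15]
LF = min(28, 15)
= 15


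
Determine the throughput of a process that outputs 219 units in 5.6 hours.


Throughput = units / time
= 219 / 5.6
= 39.1 units/hour


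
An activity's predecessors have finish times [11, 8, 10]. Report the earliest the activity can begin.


ES = max of all predecessor completion times
Predecessors: [11, 8, 10]
ES = max(11, 8, 10)
= 11


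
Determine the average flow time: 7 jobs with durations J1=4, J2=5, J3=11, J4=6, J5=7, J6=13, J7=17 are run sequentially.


Completion times:
  J1: completes at 4
  J2: completes at 9
  J3: completes at 20
  J4: completes at 26
  J5: completes at 33
  J6: completes at 46
  J7: completes at 63
Sum = 201
Average = 201/7
= 28.71
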